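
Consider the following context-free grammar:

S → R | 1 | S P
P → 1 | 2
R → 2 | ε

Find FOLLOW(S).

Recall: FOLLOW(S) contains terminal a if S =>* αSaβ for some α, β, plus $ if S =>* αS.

We compute FOLLOW(S) using the standard algorithm.
FOLLOW(S) starts with {$}.
FIRST(P) = {1, 2}
FIRST(R) = {2, ε}
FIRST(S) = {1, 2, ε}
FOLLOW(P) = {$, 1, 2}
FOLLOW(R) = {$, 1, 2}
FOLLOW(S) = {$, 1, 2}
Therefore, FOLLOW(S) = {$, 1, 2}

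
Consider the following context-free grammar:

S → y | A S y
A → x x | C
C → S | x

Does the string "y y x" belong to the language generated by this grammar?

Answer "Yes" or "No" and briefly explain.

No - no valid derivation exists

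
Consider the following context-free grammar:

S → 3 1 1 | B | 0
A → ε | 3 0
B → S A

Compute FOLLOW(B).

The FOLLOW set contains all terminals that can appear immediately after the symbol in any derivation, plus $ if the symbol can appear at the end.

We compute FOLLOW(B) using the standard algorithm.
FOLLOW(S) starts with {$}.
FIRST(A) = {3, ε}
FIRST(B) = {0, 3}
FIRST(S) = {0, 3}
FOLLOW(A) = {$, 3}
FOLLOW(B) = {$, 3}
FOLLOW(S) = {$, 3}
Therefore, FOLLOW(B) = {$, 3}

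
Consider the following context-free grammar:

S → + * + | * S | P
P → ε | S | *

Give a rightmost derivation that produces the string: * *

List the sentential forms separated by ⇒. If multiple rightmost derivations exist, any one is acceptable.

S ⇒ * S ⇒ * P ⇒ * *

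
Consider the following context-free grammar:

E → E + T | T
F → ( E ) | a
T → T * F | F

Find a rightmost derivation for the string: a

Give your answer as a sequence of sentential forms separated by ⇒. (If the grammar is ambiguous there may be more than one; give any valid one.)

E ⇒ T ⇒ F ⇒ a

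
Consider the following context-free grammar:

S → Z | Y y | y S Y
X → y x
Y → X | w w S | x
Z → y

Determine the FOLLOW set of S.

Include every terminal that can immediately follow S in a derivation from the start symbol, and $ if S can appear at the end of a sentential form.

We compute FOLLOW(S) using the standard algorithm.
FOLLOW(S) starts with {$}.
FIRST(S) = {w, x, y}
FIRST(X) = {y}
FIRST(Y) = {w, x, y}
FIRST(Z) = {y}
FOLLOW(S) = {$, w, x, y}
FOLLOW(X) = {$, w, x, y}
FOLLOW(Y) = {$, w, x, y}
FOLLOW(Z) = {$, w, x, y}
Therefore, FOLLOW(S) = {$, w, x, y}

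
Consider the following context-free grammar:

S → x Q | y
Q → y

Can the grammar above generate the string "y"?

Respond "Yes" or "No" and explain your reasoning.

Yes - a valid derivation exists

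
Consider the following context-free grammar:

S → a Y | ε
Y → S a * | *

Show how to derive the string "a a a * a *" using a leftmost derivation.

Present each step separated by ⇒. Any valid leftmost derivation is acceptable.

S ⇒ a Y ⇒ a S a * ⇒ a a Y a * ⇒ a a S a * a * ⇒ a a a * a *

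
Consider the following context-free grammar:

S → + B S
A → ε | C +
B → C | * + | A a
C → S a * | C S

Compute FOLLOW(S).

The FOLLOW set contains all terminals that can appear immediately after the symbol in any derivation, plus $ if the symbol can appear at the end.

We compute FOLLOW(S) using the standard algorithm.
FOLLOW(S) starts with {$}.
FIRST(A) = {+, ε}
FIRST(B) = {*, +, a}
FIRST(C) = {+}
FIRST(S) = {+}
FOLLOW(A) = {a}
FOLLOW(B) = {+}
FOLLOW(C) = {+}
FOLLOW(S) = {$, +, a}
Therefore, FOLLOW(S) = {$, +, a}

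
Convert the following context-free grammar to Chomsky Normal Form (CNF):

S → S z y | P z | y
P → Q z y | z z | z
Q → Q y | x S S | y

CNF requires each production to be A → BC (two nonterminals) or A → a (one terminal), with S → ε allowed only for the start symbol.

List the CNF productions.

TZ → z; TY → y; S → y; P → z; TX → x; Q → y; S → S X0; X0 → TZ TY; S → P TZ; P → Q X1; X1 → TZ TY; P → TZ TZ; Q → Q TY; Q → TX X2; X2 → S S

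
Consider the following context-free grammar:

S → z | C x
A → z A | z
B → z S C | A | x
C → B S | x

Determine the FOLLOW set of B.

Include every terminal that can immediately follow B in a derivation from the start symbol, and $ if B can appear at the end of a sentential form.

We compute FOLLOW(B) using the standard algorithm.
FOLLOW(S) starts with {$}.
FIRST(A) = {z}
FIRST(B) = {x, z}
FIRST(C) = {x, z}
FIRST(S) = {x, z}
FOLLOW(A) = {x, z}
FOLLOW(B) = {x, z}
FOLLOW(C) = {x, z}
FOLLOW(S) = {$, x, z}
Therefore, FOLLOW(B) = {x, z}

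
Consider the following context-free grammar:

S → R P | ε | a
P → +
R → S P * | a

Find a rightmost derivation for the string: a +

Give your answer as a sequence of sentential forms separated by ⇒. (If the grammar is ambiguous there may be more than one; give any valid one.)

S ⇒ R P ⇒ R + ⇒ a +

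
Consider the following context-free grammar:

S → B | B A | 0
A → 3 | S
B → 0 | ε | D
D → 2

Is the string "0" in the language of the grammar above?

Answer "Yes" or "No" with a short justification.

Yes - a valid derivation exists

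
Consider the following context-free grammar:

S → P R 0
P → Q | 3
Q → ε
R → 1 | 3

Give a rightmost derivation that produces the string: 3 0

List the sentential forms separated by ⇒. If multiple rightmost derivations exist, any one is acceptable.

S ⇒ P R 0 ⇒ P 3 0 ⇒ Q 3 0 ⇒ 3 0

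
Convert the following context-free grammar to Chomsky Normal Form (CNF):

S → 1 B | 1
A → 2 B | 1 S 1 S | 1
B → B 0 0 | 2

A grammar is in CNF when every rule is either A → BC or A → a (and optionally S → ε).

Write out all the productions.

T1 → 1; S → 1; T2 → 2; A → 1; T0 → 0; B → 2; S → T1 B; A → T2 B; A → T1 X0; X0 → S X1; X1 → T1 S; B → B X2; X2 → T0 T0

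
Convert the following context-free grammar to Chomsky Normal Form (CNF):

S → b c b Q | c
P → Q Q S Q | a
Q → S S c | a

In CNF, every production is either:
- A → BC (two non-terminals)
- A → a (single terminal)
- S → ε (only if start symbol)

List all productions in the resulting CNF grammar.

TB → b; TC → c; S → c; P → a; Q → a; S → TB X0; X0 → TC X1; X1 → TB Q; P → Q X2; X2 → Q X3; X3 → S Q; Q → S X4; X4 → S TC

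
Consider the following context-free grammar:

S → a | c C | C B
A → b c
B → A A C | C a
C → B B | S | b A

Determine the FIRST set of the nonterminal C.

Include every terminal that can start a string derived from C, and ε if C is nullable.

We compute FIRST(C) using the standard algorithm.
FIRST(A) = {b}
FIRST(B) = {a, b, c}
FIRST(C) = {a, b, c}
FIRST(S) = {a, b, c}
Therefore, FIRST(C) = {a, b, c}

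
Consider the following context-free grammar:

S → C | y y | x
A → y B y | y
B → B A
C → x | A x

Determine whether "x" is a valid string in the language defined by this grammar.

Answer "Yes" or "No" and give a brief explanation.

Yes - a valid derivation exists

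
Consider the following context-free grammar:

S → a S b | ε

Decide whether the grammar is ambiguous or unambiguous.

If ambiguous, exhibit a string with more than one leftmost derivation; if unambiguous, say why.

Unambiguous - every string in the language has a unique leftmost derivation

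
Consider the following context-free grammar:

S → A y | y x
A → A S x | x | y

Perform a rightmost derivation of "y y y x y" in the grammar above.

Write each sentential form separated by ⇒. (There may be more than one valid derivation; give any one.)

S ⇒ A y ⇒ A S x y ⇒ A A y x y ⇒ A y y x y ⇒ y y y x y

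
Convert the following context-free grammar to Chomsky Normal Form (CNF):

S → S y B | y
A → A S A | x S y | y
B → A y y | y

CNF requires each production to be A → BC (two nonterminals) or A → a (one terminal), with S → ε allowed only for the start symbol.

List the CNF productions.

TY → y; S → y; TX → x; A → y; B → y; S → S X0; X0 → TY B; A → A X1; X1 → S A; A → TX X2; X2 → S TY; B → A X3; X3 → TY TY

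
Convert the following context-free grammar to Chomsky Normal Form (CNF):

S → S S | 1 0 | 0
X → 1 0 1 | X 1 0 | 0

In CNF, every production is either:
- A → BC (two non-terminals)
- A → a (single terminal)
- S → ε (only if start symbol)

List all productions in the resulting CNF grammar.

T1 → 1; T0 → 0; S → 0; X → 0; S → S S; S → T1 T0; X → T1 X0; X0 → T0 T1; X → X X1; X1 → T1 T0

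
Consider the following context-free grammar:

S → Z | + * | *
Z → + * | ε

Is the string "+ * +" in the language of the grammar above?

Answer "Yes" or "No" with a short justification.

No - no valid derivation exists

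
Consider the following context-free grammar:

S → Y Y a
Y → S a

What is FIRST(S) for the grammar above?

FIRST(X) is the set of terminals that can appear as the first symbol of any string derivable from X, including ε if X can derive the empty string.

We compute FIRST(S) using the standard algorithm.
FIRST(S) = {}
FIRST(Y) = {}
Therefore, FIRST(S) = {}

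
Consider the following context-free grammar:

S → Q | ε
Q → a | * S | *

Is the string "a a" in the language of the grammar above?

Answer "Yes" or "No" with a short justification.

No - no valid derivation exists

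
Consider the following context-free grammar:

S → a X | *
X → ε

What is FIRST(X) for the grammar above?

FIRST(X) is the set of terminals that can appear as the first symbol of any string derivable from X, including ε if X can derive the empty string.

We compute FIRST(X) using the standard algorithm.
FIRST(S) = {*, a}
FIRST(X) = {ε}
Therefore, FIRST(X) = {ε}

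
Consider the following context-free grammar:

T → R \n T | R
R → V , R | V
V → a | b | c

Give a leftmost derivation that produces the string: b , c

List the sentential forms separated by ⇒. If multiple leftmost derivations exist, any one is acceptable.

T ⇒ R ⇒ V , R ⇒ b , R ⇒ b , V ⇒ b , c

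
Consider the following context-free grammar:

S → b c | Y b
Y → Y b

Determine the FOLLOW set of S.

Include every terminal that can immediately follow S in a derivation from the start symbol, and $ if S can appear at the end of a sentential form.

We compute FOLLOW(S) using the standard algorithm.
FOLLOW(S) starts with {$}.
FIRST(S) = {b}
FIRST(Y) = {}
FOLLOW(S) = {$}
FOLLOW(Y) = {b}
Therefore, FOLLOW(S) = {$}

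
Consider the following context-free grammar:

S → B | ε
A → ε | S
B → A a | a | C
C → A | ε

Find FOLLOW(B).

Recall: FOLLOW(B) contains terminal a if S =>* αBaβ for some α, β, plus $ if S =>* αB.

We compute FOLLOW(B) using the standard algorithm.
FOLLOW(S) starts with {$}.
FIRST(A) = {a, ε}
FIRST(B) = {a, ε}
FIRST(C) = {a, ε}
FIRST(S) = {a, ε}
FOLLOW(A) = {$, a}
FOLLOW(B) = {$, a}
FOLLOW(C) = {$, a}
FOLLOW(S) = {$, a}
Therefore, FOLLOW(B) = {$, a}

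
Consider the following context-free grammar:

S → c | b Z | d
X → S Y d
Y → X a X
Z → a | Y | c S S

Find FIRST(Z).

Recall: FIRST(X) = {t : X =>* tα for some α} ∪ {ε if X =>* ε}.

We compute FIRST(Z) using the standard algorithm.
FIRST(S) = {b, c, d}
FIRST(X) = {b, c, d}
FIRST(Y) = {b, c, d}
FIRST(Z) = {a, b, c, d}
Therefore, FIRST(Z) = {a, b, c, d}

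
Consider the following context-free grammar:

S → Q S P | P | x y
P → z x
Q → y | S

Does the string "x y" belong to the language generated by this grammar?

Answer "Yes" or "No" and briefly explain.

Yes - a valid derivation exists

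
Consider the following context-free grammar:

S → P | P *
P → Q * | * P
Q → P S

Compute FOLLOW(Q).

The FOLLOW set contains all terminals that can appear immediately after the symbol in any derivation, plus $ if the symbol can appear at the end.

We compute FOLLOW(Q) using the standard algorithm.
FOLLOW(S) starts with {$}.
FIRST(P) = {*}
FIRST(Q) = {*}
FIRST(S) = {*}
FOLLOW(P) = {$, *}
FOLLOW(Q) = {*}
FOLLOW(S) = {$, *}
Therefore, FOLLOW(Q) = {*}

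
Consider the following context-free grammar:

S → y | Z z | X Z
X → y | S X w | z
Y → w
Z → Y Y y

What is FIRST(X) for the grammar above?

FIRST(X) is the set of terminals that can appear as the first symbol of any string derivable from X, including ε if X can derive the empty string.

We compute FIRST(X) using the standard algorithm.
FIRST(S) = {w, y, z}
FIRST(X) = {w, y, z}
FIRST(Y) = {w}
FIRST(Z) = {w}
Therefore, FIRST(X) = {w, y, z}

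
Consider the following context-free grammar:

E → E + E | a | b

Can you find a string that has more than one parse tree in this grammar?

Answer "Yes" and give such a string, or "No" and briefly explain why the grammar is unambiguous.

Yes - the string 'b + b + b + b' has two distinct parse trees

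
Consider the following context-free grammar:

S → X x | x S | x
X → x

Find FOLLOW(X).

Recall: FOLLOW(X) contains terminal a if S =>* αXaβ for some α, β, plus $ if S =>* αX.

We compute FOLLOW(X) using the standard algorithm.
FOLLOW(S) starts with {$}.
FIRST(S) = {x}
FIRST(X) = {x}
FOLLOW(S) = {$}
FOLLOW(X) = {x}
Therefore, FOLLOW(X) = {x}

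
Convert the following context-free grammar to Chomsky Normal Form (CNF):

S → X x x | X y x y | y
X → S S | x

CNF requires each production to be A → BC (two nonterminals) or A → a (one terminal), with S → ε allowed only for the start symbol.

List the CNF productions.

TX → x; TY → y; S → y; X → x; S → X X0; X0 → TX TX; S → X X1; X1 → TY X2; X2 → TX TY; X → S S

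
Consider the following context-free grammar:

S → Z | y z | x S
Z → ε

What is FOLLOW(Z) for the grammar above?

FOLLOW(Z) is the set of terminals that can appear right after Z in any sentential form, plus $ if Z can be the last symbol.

We compute FOLLOW(Z) using the standard algorithm.
FOLLOW(S) starts with {$}.
FIRST(S) = {x, y, ε}
FIRST(Z) = {ε}
FOLLOW(S) = {$}
FOLLOW(Z) = {$}
Therefore, FOLLOW(Z) = {$}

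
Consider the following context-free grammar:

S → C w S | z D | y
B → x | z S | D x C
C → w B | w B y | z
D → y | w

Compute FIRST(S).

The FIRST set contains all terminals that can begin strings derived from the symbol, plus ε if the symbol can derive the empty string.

We compute FIRST(S) using the standard algorithm.
FIRST(B) = {w, x, y, z}
FIRST(C) = {w, z}
FIRST(D) = {w, y}
FIRST(S) = {w, y, z}
Therefore, FIRST(S) = {w, y, z}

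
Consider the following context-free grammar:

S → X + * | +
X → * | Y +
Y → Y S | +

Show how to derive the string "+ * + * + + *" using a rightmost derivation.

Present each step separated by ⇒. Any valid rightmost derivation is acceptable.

S ⇒ X + * ⇒ Y + + * ⇒ Y S + + * ⇒ Y X + * + + * ⇒ Y * + * + + * ⇒ + * + * + + *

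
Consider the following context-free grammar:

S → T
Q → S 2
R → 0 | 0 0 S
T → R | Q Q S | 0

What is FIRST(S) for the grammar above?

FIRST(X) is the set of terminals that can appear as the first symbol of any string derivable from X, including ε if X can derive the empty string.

We compute FIRST(S) using the standard algorithm.
FIRST(Q) = {0}
FIRST(R) = {0}
FIRST(S) = {0}
FIRST(T) = {0}
Therefore, FIRST(S) = {0}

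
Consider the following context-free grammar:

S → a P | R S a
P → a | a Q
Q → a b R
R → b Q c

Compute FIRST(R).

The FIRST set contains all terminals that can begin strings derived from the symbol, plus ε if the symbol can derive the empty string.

We compute FIRST(R) using the standard algorithm.
FIRST(P) = {a}
FIRST(Q) = {a}
FIRST(R) = {b}
FIRST(S) = {a, b}
Therefore, FIRST(R) = {b}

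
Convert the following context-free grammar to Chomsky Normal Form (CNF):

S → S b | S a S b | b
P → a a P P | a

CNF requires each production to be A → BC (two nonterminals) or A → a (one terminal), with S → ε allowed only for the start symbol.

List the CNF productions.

TB → b; TA → a; S → b; P → a; S → S TB; S → S X0; X0 → TA X1; X1 → S TB; P → TA X2; X2 → TA X3; X3 → P P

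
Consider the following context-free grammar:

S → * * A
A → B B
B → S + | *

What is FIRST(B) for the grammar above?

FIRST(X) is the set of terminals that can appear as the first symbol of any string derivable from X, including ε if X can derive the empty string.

We compute FIRST(B) using the standard algorithm.
FIRST(A) = {*}
FIRST(B) = {*}
FIRST(S) = {*}
Therefore, FIRST(B) = {*}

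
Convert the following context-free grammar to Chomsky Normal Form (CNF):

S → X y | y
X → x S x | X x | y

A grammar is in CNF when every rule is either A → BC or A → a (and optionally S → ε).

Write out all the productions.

TY → y; S → y; TX → x; X → y; S → X TY; X → TX X0; X0 → S TX; X → X TX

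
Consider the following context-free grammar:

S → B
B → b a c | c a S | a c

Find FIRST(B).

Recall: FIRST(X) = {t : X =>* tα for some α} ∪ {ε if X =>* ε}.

We compute FIRST(B) using the standard algorithm.
FIRST(B) = {a, b, c}
FIRST(S) = {a, b, c}
Therefore, FIRST(B) = {a, b, c}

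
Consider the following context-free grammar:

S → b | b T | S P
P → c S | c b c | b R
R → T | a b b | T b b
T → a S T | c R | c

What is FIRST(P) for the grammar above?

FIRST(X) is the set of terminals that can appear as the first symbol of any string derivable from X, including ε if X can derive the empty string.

We compute FIRST(P) using the standard algorithm.
FIRST(P) = {b, c}
FIRST(R) = {a, c}
FIRST(S) = {b}
FIRST(T) = {a, c}
Therefore, FIRST(P) = {b, c}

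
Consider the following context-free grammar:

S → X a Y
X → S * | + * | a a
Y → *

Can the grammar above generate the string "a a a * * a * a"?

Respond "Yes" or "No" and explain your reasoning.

No - no valid derivation exists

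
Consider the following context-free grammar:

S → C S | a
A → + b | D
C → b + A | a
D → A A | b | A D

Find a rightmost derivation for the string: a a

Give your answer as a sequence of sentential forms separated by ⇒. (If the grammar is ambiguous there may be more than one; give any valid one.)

S ⇒ C S ⇒ C a ⇒ a a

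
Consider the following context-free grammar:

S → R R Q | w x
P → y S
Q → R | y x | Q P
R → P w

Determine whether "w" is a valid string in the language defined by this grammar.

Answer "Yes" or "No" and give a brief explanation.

No - no valid derivation exists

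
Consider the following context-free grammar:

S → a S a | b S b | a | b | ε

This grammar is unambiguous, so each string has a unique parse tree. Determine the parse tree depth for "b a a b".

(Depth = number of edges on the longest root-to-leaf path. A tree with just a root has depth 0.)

3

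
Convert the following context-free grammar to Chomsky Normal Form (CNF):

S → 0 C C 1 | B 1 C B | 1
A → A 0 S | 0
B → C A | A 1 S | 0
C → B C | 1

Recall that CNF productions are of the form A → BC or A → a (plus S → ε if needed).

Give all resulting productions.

T0 → 0; T1 → 1; S → 1; A → 0; B → 0; C → 1; S → T0 X0; X0 → C X1; X1 → C T1; S → B X2; X2 → T1 X3; X3 → C B; A → A X4; X4 → T0 S; B → C A; B → A X5; X5 → T1 S; C → B C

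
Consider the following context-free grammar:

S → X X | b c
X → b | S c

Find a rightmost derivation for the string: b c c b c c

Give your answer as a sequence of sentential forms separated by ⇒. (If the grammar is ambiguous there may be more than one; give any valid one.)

S ⇒ X X ⇒ X S c ⇒ X b c c ⇒ S c b c c ⇒ b c c b c c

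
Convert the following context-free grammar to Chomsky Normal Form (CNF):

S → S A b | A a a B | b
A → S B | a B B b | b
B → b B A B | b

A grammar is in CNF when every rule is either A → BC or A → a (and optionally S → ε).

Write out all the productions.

TB → b; TA → a; S → b; A → b; B → b; S → S X0; X0 → A TB; S → A X1; X1 → TA X2; X2 → TA B; A → S B; A → TA X3; X3 → B X4; X4 → B TB; B → TB X5; X5 → B X6; X6 → A B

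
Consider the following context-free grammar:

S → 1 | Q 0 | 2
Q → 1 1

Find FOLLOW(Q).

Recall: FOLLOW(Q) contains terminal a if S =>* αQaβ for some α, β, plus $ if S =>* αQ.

We compute FOLLOW(Q) using the standard algorithm.
FOLLOW(S) starts with {$}.
FIRST(Q) = {1}
FIRST(S) = {1, 2}
FOLLOW(Q) = {0}
FOLLOW(S) = {$}
Therefore, FOLLOW(Q) = {0}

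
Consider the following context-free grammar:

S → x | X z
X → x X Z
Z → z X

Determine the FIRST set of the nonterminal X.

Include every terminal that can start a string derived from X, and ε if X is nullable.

We compute FIRST(X) using the standard algorithm.
FIRST(S) = {x}
FIRST(X) = {x}
FIRST(Z) = {z}
Therefore, FIRST(X) = {x}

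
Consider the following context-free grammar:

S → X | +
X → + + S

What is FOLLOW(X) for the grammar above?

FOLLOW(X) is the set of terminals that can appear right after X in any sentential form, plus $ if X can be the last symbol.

We compute FOLLOW(X) using the standard algorithm.
FOLLOW(S) starts with {$}.
FIRST(S) = {+}
FIRST(X) = {+}
FOLLOW(S) = {$}
FOLLOW(X) = {$}
Therefore, FOLLOW(X) = {$}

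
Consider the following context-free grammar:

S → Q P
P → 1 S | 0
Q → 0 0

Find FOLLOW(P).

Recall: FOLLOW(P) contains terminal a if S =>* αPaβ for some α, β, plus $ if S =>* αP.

We compute FOLLOW(P) using the standard algorithm.
FOLLOW(S) starts with {$}.
FIRST(P) = {0, 1}
FIRST(Q) = {0}
FIRST(S) = {0}
FOLLOW(P) = {$}
FOLLOW(Q) = {0, 1}
FOLLOW(S) = {$}
Therefore, FOLLOW(P) = {$}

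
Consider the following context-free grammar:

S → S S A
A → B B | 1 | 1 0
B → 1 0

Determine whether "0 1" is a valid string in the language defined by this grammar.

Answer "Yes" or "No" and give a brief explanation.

No - no valid derivation exists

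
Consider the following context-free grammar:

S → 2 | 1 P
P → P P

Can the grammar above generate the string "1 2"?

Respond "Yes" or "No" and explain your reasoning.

No - no valid derivation exists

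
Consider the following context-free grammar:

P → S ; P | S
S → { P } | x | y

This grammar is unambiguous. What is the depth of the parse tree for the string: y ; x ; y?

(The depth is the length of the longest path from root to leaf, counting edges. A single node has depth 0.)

4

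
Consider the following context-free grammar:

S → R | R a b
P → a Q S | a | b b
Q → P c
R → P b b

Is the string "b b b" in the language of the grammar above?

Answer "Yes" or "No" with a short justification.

No - no valid derivation exists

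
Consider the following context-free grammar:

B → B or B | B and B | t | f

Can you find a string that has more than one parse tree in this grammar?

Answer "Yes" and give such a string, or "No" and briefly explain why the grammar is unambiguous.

Yes - the string 'f or t and t and t' has two distinct parse trees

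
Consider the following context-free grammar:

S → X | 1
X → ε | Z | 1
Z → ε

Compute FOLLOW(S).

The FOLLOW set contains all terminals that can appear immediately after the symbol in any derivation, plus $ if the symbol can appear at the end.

We compute FOLLOW(S) using the standard algorithm.
FOLLOW(S) starts with {$}.
FIRST(S) = {1, ε}
FIRST(X) = {1, ε}
FIRST(Z) = {ε}
FOLLOW(S) = {$}
FOLLOW(X) = {$}
FOLLOW(Z) = {$}
Therefore, FOLLOW(S) = {$}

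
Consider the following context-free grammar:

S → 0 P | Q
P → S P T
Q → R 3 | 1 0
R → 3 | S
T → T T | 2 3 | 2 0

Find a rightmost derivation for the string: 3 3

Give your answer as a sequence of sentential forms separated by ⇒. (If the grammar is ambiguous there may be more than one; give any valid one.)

S ⇒ Q ⇒ R 3 ⇒ 3 3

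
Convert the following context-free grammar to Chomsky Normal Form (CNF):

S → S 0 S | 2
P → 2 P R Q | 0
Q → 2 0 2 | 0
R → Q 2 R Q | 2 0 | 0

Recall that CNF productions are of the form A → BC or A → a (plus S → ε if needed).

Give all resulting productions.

T0 → 0; S → 2; T2 → 2; P → 0; Q → 0; R → 0; S → S X0; X0 → T0 S; P → T2 X1; X1 → P X2; X2 → R Q; Q → T2 X3; X3 → T0 T2; R → Q X4; X4 → T2 X5; X5 → R Q; R → T2 T0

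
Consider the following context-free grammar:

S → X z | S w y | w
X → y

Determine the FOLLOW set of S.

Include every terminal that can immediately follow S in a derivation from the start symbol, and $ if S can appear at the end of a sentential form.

We compute FOLLOW(S) using the standard algorithm.
FOLLOW(S) starts with {$}.
FIRST(S) = {w, y}
FIRST(X) = {y}
FOLLOW(S) = {$, w}
FOLLOW(X) = {z}
Therefore, FOLLOW(S) = {$, w}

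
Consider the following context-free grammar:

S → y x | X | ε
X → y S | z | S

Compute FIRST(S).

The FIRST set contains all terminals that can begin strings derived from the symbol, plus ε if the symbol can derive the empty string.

We compute FIRST(S) using the standard algorithm.
FIRST(S) = {y, z, ε}
FIRST(X) = {y, z, ε}
Therefore, FIRST(S) = {y, z, ε}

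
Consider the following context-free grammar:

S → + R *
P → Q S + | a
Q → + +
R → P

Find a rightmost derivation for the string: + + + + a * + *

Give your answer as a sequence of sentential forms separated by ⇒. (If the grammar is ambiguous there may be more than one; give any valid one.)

S ⇒ + R * ⇒ + P * ⇒ + Q S + * ⇒ + Q + R * + * ⇒ + Q + P * + * ⇒ + Q + a * + * ⇒ + + + + a * + *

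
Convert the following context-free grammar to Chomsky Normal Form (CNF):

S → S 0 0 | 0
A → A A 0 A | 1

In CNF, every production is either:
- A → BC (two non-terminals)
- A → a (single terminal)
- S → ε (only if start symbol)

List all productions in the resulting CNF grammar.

T0 → 0; S → 0; A → 1; S → S X0; X0 → T0 T0; A → A X1; X1 → A X2; X2 → T0 A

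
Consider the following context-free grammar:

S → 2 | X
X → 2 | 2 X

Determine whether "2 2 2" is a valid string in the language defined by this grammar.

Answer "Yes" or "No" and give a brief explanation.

Yes - a valid derivation exists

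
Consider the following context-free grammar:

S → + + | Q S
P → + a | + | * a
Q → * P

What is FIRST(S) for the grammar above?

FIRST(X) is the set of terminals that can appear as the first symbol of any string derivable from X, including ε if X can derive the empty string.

We compute FIRST(S) using the standard algorithm.
FIRST(P) = {*, +}
FIRST(Q) = {*}
FIRST(S) = {*, +}
Therefore, FIRST(S) = {*, +}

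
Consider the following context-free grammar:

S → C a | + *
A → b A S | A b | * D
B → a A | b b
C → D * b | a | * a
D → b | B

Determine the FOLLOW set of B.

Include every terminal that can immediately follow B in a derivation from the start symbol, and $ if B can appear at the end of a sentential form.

We compute FOLLOW(B) using the standard algorithm.
FOLLOW(S) starts with {$}.
FIRST(A) = {*, b}
FIRST(B) = {a, b}
FIRST(C) = {*, a, b}
FIRST(D) = {a, b}
FIRST(S) = {*, +, a, b}
FOLLOW(A) = {*, +, a, b}
FOLLOW(B) = {*, +, a, b}
FOLLOW(C) = {a}
FOLLOW(D) = {*, +, a, b}
FOLLOW(S) = {$, *, +, a, b}
Therefore, FOLLOW(B) = {*, +, a, b}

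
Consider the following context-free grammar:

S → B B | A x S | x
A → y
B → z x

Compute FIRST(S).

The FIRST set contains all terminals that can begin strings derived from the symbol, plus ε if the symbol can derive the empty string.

We compute FIRST(S) using the standard algorithm.
FIRST(A) = {y}
FIRST(B) = {z}
FIRST(S) = {x, y, z}
Therefore, FIRST(S) = {x, y, z}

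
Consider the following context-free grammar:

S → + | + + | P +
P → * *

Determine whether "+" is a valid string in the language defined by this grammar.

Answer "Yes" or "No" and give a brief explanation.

Yes - a valid derivation exists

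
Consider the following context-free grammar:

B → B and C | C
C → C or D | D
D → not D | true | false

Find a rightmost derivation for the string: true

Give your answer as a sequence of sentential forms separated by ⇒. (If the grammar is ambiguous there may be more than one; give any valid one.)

B ⇒ C ⇒ D ⇒ true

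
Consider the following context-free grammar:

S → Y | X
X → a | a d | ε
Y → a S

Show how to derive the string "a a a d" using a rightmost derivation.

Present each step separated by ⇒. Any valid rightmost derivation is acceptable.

S ⇒ Y ⇒ a S ⇒ a Y ⇒ a a S ⇒ a a X ⇒ a a a d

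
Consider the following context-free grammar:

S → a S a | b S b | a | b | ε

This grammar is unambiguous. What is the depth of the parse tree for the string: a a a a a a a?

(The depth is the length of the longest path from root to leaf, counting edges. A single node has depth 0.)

4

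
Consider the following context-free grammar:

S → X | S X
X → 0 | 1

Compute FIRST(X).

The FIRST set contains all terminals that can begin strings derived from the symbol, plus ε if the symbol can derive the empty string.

We compute FIRST(X) using the standard algorithm.
FIRST(S) = {0, 1}
FIRST(X) = {0, 1}
Therefore, FIRST(X) = {0, 1}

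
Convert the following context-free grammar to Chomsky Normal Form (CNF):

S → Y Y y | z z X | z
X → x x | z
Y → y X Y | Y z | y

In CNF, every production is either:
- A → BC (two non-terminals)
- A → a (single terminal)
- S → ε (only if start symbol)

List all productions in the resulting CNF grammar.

TY → y; TZ → z; S → z; TX → x; X → z; Y → y; S → Y X0; X0 → Y TY; S → TZ X1; X1 → TZ X; X → TX TX; Y → TY X2; X2 → X Y; Y → Y TZ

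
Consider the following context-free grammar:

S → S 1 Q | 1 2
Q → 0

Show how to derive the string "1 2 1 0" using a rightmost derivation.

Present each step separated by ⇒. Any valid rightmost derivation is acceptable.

S ⇒ S 1 Q ⇒ S 1 0 ⇒ 1 2 1 0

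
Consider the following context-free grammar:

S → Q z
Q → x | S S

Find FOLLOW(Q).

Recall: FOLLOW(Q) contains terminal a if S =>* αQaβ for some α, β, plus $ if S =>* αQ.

We compute FOLLOW(Q) using the standard algorithm.
FOLLOW(S) starts with {$}.
FIRST(Q) = {x}
FIRST(S) = {x}
FOLLOW(Q) = {z}
FOLLOW(S) = {$, x, z}
Therefore, FOLLOW(Q) = {z}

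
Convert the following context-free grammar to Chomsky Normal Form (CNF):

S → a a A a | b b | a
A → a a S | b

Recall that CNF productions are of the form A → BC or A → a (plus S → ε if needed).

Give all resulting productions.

TA → a; TB → b; S → a; A → b; S → TA X0; X0 → TA X1; X1 → A TA; S → TB TB; A → TA X2; X2 → TA S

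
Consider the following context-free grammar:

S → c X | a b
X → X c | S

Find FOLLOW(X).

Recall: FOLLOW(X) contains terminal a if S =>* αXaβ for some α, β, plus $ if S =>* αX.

We compute FOLLOW(X) using the standard algorithm.
FOLLOW(S) starts with {$}.
FIRST(S) = {a, c}
FIRST(X) = {a, c}
FOLLOW(S) = {$, c}
FOLLOW(X) = {$, c}
Therefore, FOLLOW(X) = {$, c}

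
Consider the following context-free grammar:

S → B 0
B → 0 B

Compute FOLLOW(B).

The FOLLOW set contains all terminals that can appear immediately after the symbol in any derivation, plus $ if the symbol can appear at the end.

We compute FOLLOW(B) using the standard algorithm.
FOLLOW(S) starts with {$}.
FIRST(B) = {0}
FIRST(S) = {0}
FOLLOW(B) = {0}
FOLLOW(S) = {$}
Therefore, FOLLOW(B) = {0}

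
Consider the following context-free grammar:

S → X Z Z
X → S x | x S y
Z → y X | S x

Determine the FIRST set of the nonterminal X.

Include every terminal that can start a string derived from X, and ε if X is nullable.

We compute FIRST(X) using the standard algorithm.
FIRST(S) = {x}
FIRST(X) = {x}
FIRST(Z) = {x, y}
Therefore, FIRST(X) = {x}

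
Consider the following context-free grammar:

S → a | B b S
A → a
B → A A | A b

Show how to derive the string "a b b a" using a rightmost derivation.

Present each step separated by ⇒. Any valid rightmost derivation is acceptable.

S ⇒ B b S ⇒ B b a ⇒ A b b a ⇒ a b b a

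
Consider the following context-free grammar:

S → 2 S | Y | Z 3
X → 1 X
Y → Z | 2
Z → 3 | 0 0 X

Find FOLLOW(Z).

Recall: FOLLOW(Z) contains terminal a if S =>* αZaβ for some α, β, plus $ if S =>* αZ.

We compute FOLLOW(Z) using the standard algorithm.
FOLLOW(S) starts with {$}.
FIRST(S) = {0, 2, 3}
FIRST(X) = {1}
FIRST(Y) = {0, 2, 3}
FIRST(Z) = {0, 3}
FOLLOW(S) = {$}
FOLLOW(X) = {$, 3}
FOLLOW(Y) = {$}
FOLLOW(Z) = {$, 3}
Therefore, FOLLOW(Z) = {$, 3}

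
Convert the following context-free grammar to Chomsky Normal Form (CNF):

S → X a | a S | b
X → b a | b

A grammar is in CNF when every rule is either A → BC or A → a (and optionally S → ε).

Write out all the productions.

TA → a; S → b; TB → b; X → b; S → X TA; S → TA S; X → TB TA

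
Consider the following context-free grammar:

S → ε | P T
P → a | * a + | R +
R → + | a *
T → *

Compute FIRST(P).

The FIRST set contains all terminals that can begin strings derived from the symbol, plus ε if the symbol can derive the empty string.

We compute FIRST(P) using the standard algorithm.
FIRST(P) = {*, +, a}
FIRST(R) = {+, a}
FIRST(S) = {*, +, a, ε}
FIRST(T) = {*}
Therefore, FIRST(P) = {*, +, a}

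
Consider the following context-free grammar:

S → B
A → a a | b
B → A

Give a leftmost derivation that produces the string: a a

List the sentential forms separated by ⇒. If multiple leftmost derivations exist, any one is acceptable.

S ⇒ B ⇒ A ⇒ a a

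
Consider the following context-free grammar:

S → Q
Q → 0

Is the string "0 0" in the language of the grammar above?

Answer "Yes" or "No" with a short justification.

No - no valid derivation exists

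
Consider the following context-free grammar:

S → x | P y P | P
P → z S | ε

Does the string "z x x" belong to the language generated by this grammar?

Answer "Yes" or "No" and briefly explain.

No - no valid derivation exists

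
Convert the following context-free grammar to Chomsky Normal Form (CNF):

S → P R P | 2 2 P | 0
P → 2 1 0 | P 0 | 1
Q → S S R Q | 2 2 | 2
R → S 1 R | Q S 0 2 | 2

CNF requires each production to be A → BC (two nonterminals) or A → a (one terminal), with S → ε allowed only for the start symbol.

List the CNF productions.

T2 → 2; S → 0; T1 → 1; T0 → 0; P → 1; Q → 2; R → 2; S → P X0; X0 → R P; S → T2 X1; X1 → T2 P; P → T2 X2; X2 → T1 T0; P → P T0; Q → S X3; X3 → S X4; X4 → R Q; Q → T2 T2; R → S X5; X5 → T1 R; R → Q X6; X6 → S X7; X7 → T0 T2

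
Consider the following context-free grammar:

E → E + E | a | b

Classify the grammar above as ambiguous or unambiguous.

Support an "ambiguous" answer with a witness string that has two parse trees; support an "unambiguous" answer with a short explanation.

Ambiguous - the string 'a + b + b + b + a' has two distinct parse trees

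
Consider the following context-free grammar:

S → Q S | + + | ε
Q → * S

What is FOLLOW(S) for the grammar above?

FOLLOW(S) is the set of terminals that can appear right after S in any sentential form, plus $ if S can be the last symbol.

We compute FOLLOW(S) using the standard algorithm.
FOLLOW(S) starts with {$}.
FIRST(Q) = {*}
FIRST(S) = {*, +, ε}
FOLLOW(Q) = {$, *, +}
FOLLOW(S) = {$, *, +}
Therefore, FOLLOW(S) = {$, *, +}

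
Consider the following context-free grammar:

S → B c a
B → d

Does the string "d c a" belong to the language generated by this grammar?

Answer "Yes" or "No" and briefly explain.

Yes - a valid derivation exists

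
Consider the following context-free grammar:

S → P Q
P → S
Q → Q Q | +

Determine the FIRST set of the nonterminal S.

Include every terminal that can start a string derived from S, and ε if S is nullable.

We compute FIRST(S) using the standard algorithm.
FIRST(P) = {}
FIRST(Q) = {+}
FIRST(S) = {}
Therefore, FIRST(S) = {}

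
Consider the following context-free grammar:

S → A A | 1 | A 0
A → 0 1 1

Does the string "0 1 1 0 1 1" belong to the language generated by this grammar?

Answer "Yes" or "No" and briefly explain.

Yes - a valid derivation exists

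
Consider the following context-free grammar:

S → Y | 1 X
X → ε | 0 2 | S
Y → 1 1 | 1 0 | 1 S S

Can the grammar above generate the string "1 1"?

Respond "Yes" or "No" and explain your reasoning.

Yes - a valid derivation exists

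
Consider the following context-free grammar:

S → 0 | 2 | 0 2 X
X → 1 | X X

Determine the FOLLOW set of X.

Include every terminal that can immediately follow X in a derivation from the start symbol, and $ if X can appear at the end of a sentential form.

We compute FOLLOW(X) using the standard algorithm.
FOLLOW(S) starts with {$}.
FIRST(S) = {0, 2}
FIRST(X) = {1}
FOLLOW(S) = {$}
FOLLOW(X) = {$, 1}
Therefore, FOLLOW(X) = {$, 1}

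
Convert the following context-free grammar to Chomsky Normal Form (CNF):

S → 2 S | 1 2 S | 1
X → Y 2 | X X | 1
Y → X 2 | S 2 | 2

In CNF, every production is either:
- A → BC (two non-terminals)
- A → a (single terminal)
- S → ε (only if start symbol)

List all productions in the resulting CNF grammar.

T2 → 2; T1 → 1; S → 1; X → 1; Y → 2; S → T2 S; S → T1 X0; X0 → T2 S; X → Y T2; X → X X; Y → X T2; Y → S T2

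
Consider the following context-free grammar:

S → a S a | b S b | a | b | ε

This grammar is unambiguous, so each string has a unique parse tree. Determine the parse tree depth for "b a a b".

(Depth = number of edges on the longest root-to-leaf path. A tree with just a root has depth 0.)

3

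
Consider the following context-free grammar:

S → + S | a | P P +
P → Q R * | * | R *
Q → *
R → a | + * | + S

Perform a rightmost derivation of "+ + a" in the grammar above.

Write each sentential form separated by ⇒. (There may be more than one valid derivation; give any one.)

S ⇒ + S ⇒ + + S ⇒ + + a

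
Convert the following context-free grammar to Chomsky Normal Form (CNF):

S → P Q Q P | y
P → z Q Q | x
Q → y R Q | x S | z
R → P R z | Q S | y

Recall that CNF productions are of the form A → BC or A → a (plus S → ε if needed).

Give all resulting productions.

S → y; TZ → z; P → x; TY → y; TX → x; Q → z; R → y; S → P X0; X0 → Q X1; X1 → Q P; P → TZ X2; X2 → Q Q; Q → TY X3; X3 → R Q; Q → TX S; R → P X4; X4 → R TZ; R → Q S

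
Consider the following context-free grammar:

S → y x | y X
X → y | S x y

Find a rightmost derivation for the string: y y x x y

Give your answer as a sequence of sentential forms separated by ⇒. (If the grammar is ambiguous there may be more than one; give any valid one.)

S ⇒ y X ⇒ y S x y ⇒ y y x x y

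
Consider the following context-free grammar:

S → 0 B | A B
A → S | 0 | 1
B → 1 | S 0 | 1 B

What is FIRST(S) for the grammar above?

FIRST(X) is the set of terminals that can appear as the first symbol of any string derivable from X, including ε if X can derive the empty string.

We compute FIRST(S) using the standard algorithm.
FIRST(A) = {0, 1}
FIRST(B) = {0, 1}
FIRST(S) = {0, 1}
Therefore, FIRST(S) = {0, 1}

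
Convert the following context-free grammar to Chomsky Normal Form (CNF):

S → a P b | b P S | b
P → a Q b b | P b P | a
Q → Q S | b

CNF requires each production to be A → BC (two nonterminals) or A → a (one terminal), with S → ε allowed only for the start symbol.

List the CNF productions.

TA → a; TB → b; S → b; P → a; Q → b; S → TA X0; X0 → P TB; S → TB X1; X1 → P S; P → TA X2; X2 → Q X3; X3 → TB TB; P → P X4; X4 → TB P; Q → Q S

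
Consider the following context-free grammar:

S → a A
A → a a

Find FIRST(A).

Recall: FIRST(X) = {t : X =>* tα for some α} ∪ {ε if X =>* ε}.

We compute FIRST(A) using the standard algorithm.
FIRST(A) = {a}
FIRST(S) = {a}
Therefore, FIRST(A) = {a}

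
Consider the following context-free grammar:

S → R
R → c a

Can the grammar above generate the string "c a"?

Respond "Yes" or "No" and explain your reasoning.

Yes - a valid derivation exists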